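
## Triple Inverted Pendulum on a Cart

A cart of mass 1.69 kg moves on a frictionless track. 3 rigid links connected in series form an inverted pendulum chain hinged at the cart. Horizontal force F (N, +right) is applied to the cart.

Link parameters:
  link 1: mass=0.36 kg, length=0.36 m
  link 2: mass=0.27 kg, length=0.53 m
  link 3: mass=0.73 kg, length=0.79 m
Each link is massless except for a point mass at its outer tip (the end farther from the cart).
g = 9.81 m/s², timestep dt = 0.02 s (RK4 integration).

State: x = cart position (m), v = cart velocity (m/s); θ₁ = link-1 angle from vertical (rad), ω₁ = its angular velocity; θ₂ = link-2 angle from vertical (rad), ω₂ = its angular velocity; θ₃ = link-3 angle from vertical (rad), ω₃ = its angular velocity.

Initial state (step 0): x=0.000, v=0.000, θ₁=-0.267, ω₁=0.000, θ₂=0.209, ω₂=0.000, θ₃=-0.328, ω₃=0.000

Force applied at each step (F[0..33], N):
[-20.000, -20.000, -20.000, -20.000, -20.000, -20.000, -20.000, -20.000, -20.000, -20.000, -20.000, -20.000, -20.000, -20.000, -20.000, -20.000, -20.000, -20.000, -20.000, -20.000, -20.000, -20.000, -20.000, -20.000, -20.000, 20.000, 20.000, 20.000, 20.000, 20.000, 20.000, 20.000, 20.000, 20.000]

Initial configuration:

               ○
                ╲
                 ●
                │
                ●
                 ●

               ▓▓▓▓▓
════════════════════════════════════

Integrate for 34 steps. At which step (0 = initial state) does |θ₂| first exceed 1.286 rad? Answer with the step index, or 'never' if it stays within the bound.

apply F[0]=-20.000 → step 1: x=-0.002, v=-0.210, θ₁=-0.266, ω₁=0.087, θ₂=0.215, ω₂=0.623, θ₃=-0.330, ω₃=-0.226
apply F[1]=-20.000 → step 2: x=-0.008, v=-0.421, θ₁=-0.263, ω₁=0.196, θ₂=0.234, ω₂=1.225, θ₃=-0.337, ω₃=-0.441
apply F[2]=-20.000 → step 3: x=-0.019, v=-0.634, θ₁=-0.258, ω₁=0.348, θ₂=0.264, ω₂=1.788, θ₃=-0.348, ω₃=-0.635
apply F[3]=-20.000 → step 4: x=-0.034, v=-0.851, θ₁=-0.249, ω₁=0.558, θ₂=0.305, ω₂=2.297, θ₃=-0.362, ω₃=-0.800
apply F[4]=-20.000 → step 5: x=-0.053, v=-1.070, θ₁=-0.235, ω₁=0.837, θ₂=0.355, ω₂=2.743, θ₃=-0.380, ω₃=-0.931
apply F[5]=-20.000 → step 6: x=-0.077, v=-1.292, θ₁=-0.215, ω₁=1.192, θ₂=0.414, ω₂=3.124, θ₃=-0.399, ω₃=-1.024
apply F[6]=-20.000 → step 7: x=-0.105, v=-1.518, θ₁=-0.187, ω₁=1.624, θ₂=0.480, ω₂=3.438, θ₃=-0.420, ω₃=-1.079
apply F[7]=-20.000 → step 8: x=-0.137, v=-1.747, θ₁=-0.150, ω₁=2.138, θ₂=0.551, ω₂=3.685, θ₃=-0.442, ω₃=-1.095
apply F[8]=-20.000 → step 9: x=-0.175, v=-1.979, θ₁=-0.101, ω₁=2.734, θ₂=0.627, ω₂=3.863, θ₃=-0.464, ω₃=-1.075
apply F[9]=-20.000 → step 10: x=-0.217, v=-2.214, θ₁=-0.040, ω₁=3.417, θ₂=0.705, ω₂=3.963, θ₃=-0.485, ω₃=-1.017
apply F[10]=-20.000 → step 11: x=-0.263, v=-2.450, θ₁=0.036, ω₁=4.187, θ₂=0.785, ω₂=3.971, θ₃=-0.504, ω₃=-0.920
apply F[11]=-20.000 → step 12: x=-0.315, v=-2.686, θ₁=0.128, ω₁=5.045, θ₂=0.863, ω₂=3.870, θ₃=-0.521, ω₃=-0.779
apply F[12]=-20.000 → step 13: x=-0.371, v=-2.917, θ₁=0.239, ω₁=5.984, θ₂=0.939, ω₂=3.639, θ₃=-0.535, ω₃=-0.586
apply F[13]=-20.000 → step 14: x=-0.431, v=-3.134, θ₁=0.368, ω₁=6.992, θ₂=1.008, ω₂=3.263, θ₃=-0.544, ω₃=-0.322
apply F[14]=-20.000 → step 15: x=-0.496, v=-3.325, θ₁=0.519, ω₁=8.041, θ₂=1.068, ω₂=2.752, θ₃=-0.547, ω₃=0.042
apply F[15]=-20.000 → step 16: x=-0.564, v=-3.475, θ₁=0.690, ω₁=9.082, θ₂=1.117, ω₂=2.155, θ₃=-0.542, ω₃=0.545
apply F[16]=-20.000 → step 17: x=-0.634, v=-3.566, θ₁=0.881, ω₁=10.033, θ₂=1.155, ω₂=1.589, θ₃=-0.524, ω₃=1.226
apply F[17]=-20.000 → step 18: x=-0.706, v=-3.590, θ₁=1.090, ω₁=10.784, θ₂=1.182, ω₂=1.220, θ₃=-0.491, ω₃=2.089
apply F[18]=-20.000 → step 19: x=-0.778, v=-3.557, θ₁=1.311, ω₁=11.248, θ₂=1.206, ω₂=1.189, θ₃=-0.440, ω₃=3.079
apply F[19]=-20.000 → step 20: x=-0.848, v=-3.493, θ₁=1.538, ω₁=11.421, θ₂=1.232, ω₂=1.515, θ₃=-0.368, ω₃=4.095
apply F[20]=-20.000 → step 21: x=-0.917, v=-3.430, θ₁=1.766, ω₁=11.356, θ₂=1.268, ω₂=2.103, θ₃=-0.276, ω₃=5.061
apply F[21]=-20.000 → step 22: x=-0.985, v=-3.390, θ₁=1.991, ω₁=11.102, θ₂=1.317, ω₂=2.815, θ₃=-0.166, ω₃=5.944
apply F[22]=-20.000 → step 23: x=-1.053, v=-3.387, θ₁=2.209, ω₁=10.664, θ₂=1.381, ω₂=3.515, θ₃=-0.039, ω₃=6.748
apply F[23]=-20.000 → step 24: x=-1.121, v=-3.433, θ₁=2.416, ω₁=10.014, θ₂=1.457, ω₂=4.072, θ₃=0.103, ω₃=7.486
apply F[24]=-20.000 → step 25: x=-1.191, v=-3.532, θ₁=2.608, ω₁=9.126, θ₂=1.542, ω₂=4.353, θ₃=0.260, ω₃=8.169
apply F[25]=+20.000 → step 26: x=-1.258, v=-3.222, θ₁=2.792, ω₁=9.228, θ₂=1.626, ω₂=4.053, θ₃=0.429, ω₃=8.750
apply F[26]=+20.000 → step 27: x=-1.320, v=-2.938, θ₁=2.975, ω₁=9.110, θ₂=1.703, ω₂=3.682, θ₃=0.610, ω₃=9.349
apply F[27]=+20.000 → step 28: x=-1.376, v=-2.688, θ₁=3.154, ω₁=8.698, θ₂=1.772, ω₂=3.159, θ₃=0.803, ω₃=9.965
apply F[28]=+20.000 → step 29: x=-1.428, v=-2.467, θ₁=3.321, ω₁=7.914, θ₂=1.828, ω₂=2.389, θ₃=1.009, ω₃=10.606
apply F[29]=+20.000 → step 30: x=-1.475, v=-2.264, θ₁=3.467, ω₁=6.643, θ₂=1.866, ω₂=1.314, θ₃=1.228, ω₃=11.284
apply F[30]=+20.000 → step 31: x=-1.518, v=-2.061, θ₁=3.582, ω₁=4.690, θ₂=1.879, ω₂=-0.016, θ₃=1.460, ω₃=11.977
apply F[31]=+20.000 → step 32: x=-1.557, v=-1.840, θ₁=3.649, ω₁=1.875, θ₂=1.866, ω₂=-1.210, θ₃=1.706, ω₃=12.517
apply F[32]=+20.000 → step 33: x=-1.592, v=-1.602, θ₁=3.653, ω₁=-1.471, θ₂=1.837, ω₂=-1.362, θ₃=1.958, ω₃=12.561
apply F[33]=+20.000 → step 34: x=-1.621, v=-1.372, θ₁=3.593, ω₁=-4.371, θ₂=1.823, ω₂=0.124, θ₃=2.205, ω₃=12.070
|θ₂| = 1.317 > 1.286 first at step 22.

Answer: 22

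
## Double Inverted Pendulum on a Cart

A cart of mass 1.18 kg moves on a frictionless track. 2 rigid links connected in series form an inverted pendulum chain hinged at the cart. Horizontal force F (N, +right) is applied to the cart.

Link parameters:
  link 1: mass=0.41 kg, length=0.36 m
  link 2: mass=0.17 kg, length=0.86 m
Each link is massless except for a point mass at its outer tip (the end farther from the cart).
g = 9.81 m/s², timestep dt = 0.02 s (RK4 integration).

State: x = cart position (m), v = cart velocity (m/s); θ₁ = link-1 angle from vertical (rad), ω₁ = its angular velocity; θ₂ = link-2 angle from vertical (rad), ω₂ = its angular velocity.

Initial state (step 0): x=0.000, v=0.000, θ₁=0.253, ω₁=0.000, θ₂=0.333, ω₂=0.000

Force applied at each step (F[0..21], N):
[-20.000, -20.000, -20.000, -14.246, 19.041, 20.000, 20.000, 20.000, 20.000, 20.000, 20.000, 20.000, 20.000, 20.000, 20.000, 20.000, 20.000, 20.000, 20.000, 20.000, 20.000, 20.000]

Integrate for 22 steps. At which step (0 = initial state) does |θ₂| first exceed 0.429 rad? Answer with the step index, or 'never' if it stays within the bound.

apply F[0]=-20.000 → step 1: x=-0.004, v=-0.351, θ₁=0.264, ω₁=1.073, θ₂=0.333, ω₂=0.012
apply F[1]=-20.000 → step 2: x=-0.014, v=-0.700, θ₁=0.296, ω₁=2.150, θ₂=0.333, ω₂=0.019
apply F[2]=-20.000 → step 3: x=-0.031, v=-1.043, θ₁=0.350, ω₁=3.225, θ₂=0.334, ω₂=0.020
apply F[3]=-14.246 → step 4: x=-0.055, v=-1.283, θ₁=0.422, ω₁=4.048, θ₂=0.334, ω₂=0.021
apply F[4]=+19.041 → step 5: x=-0.078, v=-1.003, θ₁=0.499, ω₁=3.621, θ₂=0.334, ω₂=-0.020
apply F[5]=+20.000 → step 6: x=-0.095, v=-0.720, θ₁=0.568, ω₁=3.272, θ₂=0.333, ω₂=-0.093
apply F[6]=+20.000 → step 7: x=-0.106, v=-0.447, θ₁=0.631, ω₁=3.024, θ₂=0.330, ω₂=-0.196
apply F[7]=+20.000 → step 8: x=-0.113, v=-0.182, θ₁=0.689, ω₁=2.862, θ₂=0.325, ω₂=-0.328
apply F[8]=+20.000 → step 9: x=-0.114, v=0.078, θ₁=0.745, ω₁=2.777, θ₂=0.317, ω₂=-0.483
apply F[9]=+20.000 → step 10: x=-0.110, v=0.334, θ₁=0.801, ω₁=2.758, θ₂=0.306, ω₂=-0.661
apply F[10]=+20.000 → step 11: x=-0.100, v=0.587, θ₁=0.856, ω₁=2.798, θ₂=0.291, ω₂=-0.857
apply F[11]=+20.000 → step 12: x=-0.086, v=0.840, θ₁=0.913, ω₁=2.890, θ₂=0.271, ω₂=-1.069
apply F[12]=+20.000 → step 13: x=-0.067, v=1.093, θ₁=0.972, ω₁=3.027, θ₂=0.248, ω₂=-1.293
apply F[13]=+20.000 → step 14: x=-0.042, v=1.348, θ₁=1.034, ω₁=3.203, θ₂=0.220, ω₂=-1.525
apply F[14]=+20.000 → step 15: x=-0.013, v=1.606, θ₁=1.100, ω₁=3.412, θ₂=0.187, ω₂=-1.760
apply F[15]=+20.000 → step 16: x=0.022, v=1.868, θ₁=1.171, ω₁=3.651, θ₂=0.149, ω₂=-1.993
apply F[16]=+20.000 → step 17: x=0.062, v=2.135, θ₁=1.247, ω₁=3.917, θ₂=0.107, ω₂=-2.219
apply F[17]=+20.000 → step 18: x=0.107, v=2.409, θ₁=1.328, ω₁=4.210, θ₂=0.060, ω₂=-2.432
apply F[18]=+20.000 → step 19: x=0.158, v=2.689, θ₁=1.415, ω₁=4.534, θ₂=0.010, ω₂=-2.626
apply F[19]=+20.000 → step 20: x=0.215, v=2.978, θ₁=1.510, ω₁=4.897, θ₂=-0.044, ω₂=-2.794
apply F[20]=+20.000 → step 21: x=0.277, v=3.277, θ₁=1.612, ω₁=5.313, θ₂=-0.102, ω₂=-2.929
apply F[21]=+20.000 → step 22: x=0.346, v=3.588, θ₁=1.723, ω₁=5.803, θ₂=-0.161, ω₂=-3.020
max |θ₂| = 0.334 ≤ 0.429 over all 23 states.

Answer: never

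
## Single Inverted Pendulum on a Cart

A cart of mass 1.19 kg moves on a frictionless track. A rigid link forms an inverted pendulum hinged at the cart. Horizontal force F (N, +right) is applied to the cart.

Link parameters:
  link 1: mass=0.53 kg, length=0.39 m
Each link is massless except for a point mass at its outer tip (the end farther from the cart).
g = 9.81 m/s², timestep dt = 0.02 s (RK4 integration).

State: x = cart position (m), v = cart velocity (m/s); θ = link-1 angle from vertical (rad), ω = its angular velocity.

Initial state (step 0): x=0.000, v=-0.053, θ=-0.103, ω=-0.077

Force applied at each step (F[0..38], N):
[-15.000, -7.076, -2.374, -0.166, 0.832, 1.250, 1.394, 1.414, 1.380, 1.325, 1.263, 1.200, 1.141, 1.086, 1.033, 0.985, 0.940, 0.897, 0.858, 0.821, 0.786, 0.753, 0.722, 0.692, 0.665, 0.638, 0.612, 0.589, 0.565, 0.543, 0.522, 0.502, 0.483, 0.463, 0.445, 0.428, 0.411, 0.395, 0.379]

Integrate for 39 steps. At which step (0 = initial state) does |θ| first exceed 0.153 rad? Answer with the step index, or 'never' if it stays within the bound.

apply F[0]=-15.000 → step 1: x=-0.003, v=-0.295, θ=-0.099, ω=0.490
apply F[1]=-7.076 → step 2: x=-0.010, v=-0.406, θ=-0.087, ω=0.725
apply F[2]=-2.374 → step 3: x=-0.019, v=-0.439, θ=-0.072, ω=0.769
apply F[3]=-0.166 → step 4: x=-0.028, v=-0.436, θ=-0.057, ω=0.730
apply F[4]=+0.832 → step 5: x=-0.036, v=-0.418, θ=-0.043, ω=0.659
apply F[5]=+1.250 → step 6: x=-0.044, v=-0.394, θ=-0.031, ω=0.578
apply F[6]=+1.394 → step 7: x=-0.052, v=-0.368, θ=-0.020, ω=0.500
apply F[7]=+1.414 → step 8: x=-0.059, v=-0.343, θ=-0.011, ω=0.428
apply F[8]=+1.380 → step 9: x=-0.066, v=-0.319, θ=-0.003, ω=0.364
apply F[9]=+1.325 → step 10: x=-0.072, v=-0.297, θ=0.004, ω=0.307
apply F[10]=+1.263 → step 11: x=-0.078, v=-0.276, θ=0.010, ω=0.258
apply F[11]=+1.200 → step 12: x=-0.083, v=-0.257, θ=0.014, ω=0.215
apply F[12]=+1.141 → step 13: x=-0.088, v=-0.240, θ=0.018, ω=0.178
apply F[13]=+1.086 → step 14: x=-0.093, v=-0.223, θ=0.022, ω=0.146
apply F[14]=+1.033 → step 15: x=-0.097, v=-0.208, θ=0.024, ω=0.118
apply F[15]=+0.985 → step 16: x=-0.101, v=-0.193, θ=0.026, ω=0.094
apply F[16]=+0.940 → step 17: x=-0.105, v=-0.180, θ=0.028, ω=0.073
apply F[17]=+0.897 → step 18: x=-0.108, v=-0.167, θ=0.029, ω=0.055
apply F[18]=+0.858 → step 19: x=-0.111, v=-0.156, θ=0.030, ω=0.040
apply F[19]=+0.821 → step 20: x=-0.114, v=-0.144, θ=0.031, ω=0.027
apply F[20]=+0.786 → step 21: x=-0.117, v=-0.134, θ=0.031, ω=0.016
apply F[21]=+0.753 → step 22: x=-0.120, v=-0.124, θ=0.032, ω=0.006
apply F[22]=+0.722 → step 23: x=-0.122, v=-0.115, θ=0.032, ω=-0.002
apply F[23]=+0.692 → step 24: x=-0.124, v=-0.106, θ=0.032, ω=-0.009
apply F[24]=+0.665 → step 25: x=-0.126, v=-0.097, θ=0.031, ω=-0.015
apply F[25]=+0.638 → step 26: x=-0.128, v=-0.089, θ=0.031, ω=-0.019
apply F[26]=+0.612 → step 27: x=-0.130, v=-0.082, θ=0.031, ω=-0.023
apply F[27]=+0.589 → step 28: x=-0.131, v=-0.075, θ=0.030, ω=-0.027
apply F[28]=+0.565 → step 29: x=-0.133, v=-0.068, θ=0.029, ω=-0.029
apply F[29]=+0.543 → step 30: x=-0.134, v=-0.061, θ=0.029, ω=-0.032
apply F[30]=+0.522 → step 31: x=-0.135, v=-0.055, θ=0.028, ω=-0.033
apply F[31]=+0.502 → step 32: x=-0.136, v=-0.049, θ=0.027, ω=-0.035
apply F[32]=+0.483 → step 33: x=-0.137, v=-0.043, θ=0.027, ω=-0.036
apply F[33]=+0.463 → step 34: x=-0.138, v=-0.038, θ=0.026, ω=-0.037
apply F[34]=+0.445 → step 35: x=-0.139, v=-0.032, θ=0.025, ω=-0.037
apply F[35]=+0.428 → step 36: x=-0.139, v=-0.027, θ=0.025, ω=-0.037
apply F[36]=+0.411 → step 37: x=-0.140, v=-0.023, θ=0.024, ω=-0.038
apply F[37]=+0.395 → step 38: x=-0.140, v=-0.018, θ=0.023, ω=-0.037
apply F[38]=+0.379 → step 39: x=-0.141, v=-0.014, θ=0.022, ω=-0.037
max |θ| = 0.103 ≤ 0.153 over all 40 states.

Answer: never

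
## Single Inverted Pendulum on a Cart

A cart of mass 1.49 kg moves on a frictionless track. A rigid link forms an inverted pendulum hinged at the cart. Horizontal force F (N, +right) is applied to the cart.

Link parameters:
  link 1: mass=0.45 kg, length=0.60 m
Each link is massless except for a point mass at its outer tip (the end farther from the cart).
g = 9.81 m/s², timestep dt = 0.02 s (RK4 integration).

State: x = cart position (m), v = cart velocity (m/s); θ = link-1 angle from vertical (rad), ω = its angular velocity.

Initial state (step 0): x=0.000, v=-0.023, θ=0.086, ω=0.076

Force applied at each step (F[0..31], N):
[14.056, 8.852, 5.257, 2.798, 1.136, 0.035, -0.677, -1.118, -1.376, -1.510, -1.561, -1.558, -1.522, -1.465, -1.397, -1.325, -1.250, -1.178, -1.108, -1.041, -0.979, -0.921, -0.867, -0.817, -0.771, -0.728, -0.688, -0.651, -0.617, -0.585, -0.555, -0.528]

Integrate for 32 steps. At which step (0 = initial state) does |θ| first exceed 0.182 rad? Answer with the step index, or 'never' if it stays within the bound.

Answer: never

Derivation:
apply F[0]=+14.056 → step 1: x=0.001, v=0.160, θ=0.085, ω=-0.200
apply F[1]=+8.852 → step 2: x=0.006, v=0.274, θ=0.079, ω=-0.362
apply F[2]=+5.257 → step 3: x=0.012, v=0.340, θ=0.071, ω=-0.447
apply F[3]=+2.798 → step 4: x=0.019, v=0.374, θ=0.062, ω=-0.482
apply F[4]=+1.136 → step 5: x=0.027, v=0.386, θ=0.052, ω=-0.483
apply F[5]=+0.035 → step 6: x=0.034, v=0.383, θ=0.043, ω=-0.464
apply F[6]=-0.677 → step 7: x=0.042, v=0.372, θ=0.034, ω=-0.432
apply F[7]=-1.118 → step 8: x=0.049, v=0.355, θ=0.025, ω=-0.395
apply F[8]=-1.376 → step 9: x=0.056, v=0.336, θ=0.018, ω=-0.355
apply F[9]=-1.510 → step 10: x=0.062, v=0.314, θ=0.011, ω=-0.315
apply F[10]=-1.561 → step 11: x=0.069, v=0.293, θ=0.005, ω=-0.276
apply F[11]=-1.558 → step 12: x=0.074, v=0.272, θ=0.000, ω=-0.240
apply F[12]=-1.522 → step 13: x=0.079, v=0.252, θ=-0.004, ω=-0.207
apply F[13]=-1.465 → step 14: x=0.084, v=0.232, θ=-0.008, ω=-0.177
apply F[14]=-1.397 → step 15: x=0.089, v=0.214, θ=-0.011, ω=-0.150
apply F[15]=-1.325 → step 16: x=0.093, v=0.197, θ=-0.014, ω=-0.126
apply F[16]=-1.250 → step 17: x=0.097, v=0.181, θ=-0.016, ω=-0.105
apply F[17]=-1.178 → step 18: x=0.100, v=0.166, θ=-0.018, ω=-0.086
apply F[18]=-1.108 → step 19: x=0.103, v=0.153, θ=-0.020, ω=-0.069
apply F[19]=-1.041 → step 20: x=0.106, v=0.140, θ=-0.021, ω=-0.054
apply F[20]=-0.979 → step 21: x=0.109, v=0.128, θ=-0.022, ω=-0.042
apply F[21]=-0.921 → step 22: x=0.111, v=0.117, θ=-0.023, ω=-0.031
apply F[22]=-0.867 → step 23: x=0.114, v=0.107, θ=-0.023, ω=-0.021
apply F[23]=-0.817 → step 24: x=0.116, v=0.097, θ=-0.024, ω=-0.013
apply F[24]=-0.771 → step 25: x=0.118, v=0.088, θ=-0.024, ω=-0.006
apply F[25]=-0.728 → step 26: x=0.119, v=0.080, θ=-0.024, ω=0.000
apply F[26]=-0.688 → step 27: x=0.121, v=0.072, θ=-0.024, ω=0.005
apply F[27]=-0.651 → step 28: x=0.122, v=0.065, θ=-0.024, ω=0.010
apply F[28]=-0.617 → step 29: x=0.123, v=0.058, θ=-0.023, ω=0.014
apply F[29]=-0.585 → step 30: x=0.124, v=0.051, θ=-0.023, ω=0.017
apply F[30]=-0.555 → step 31: x=0.125, v=0.045, θ=-0.023, ω=0.019
apply F[31]=-0.528 → step 32: x=0.126, v=0.040, θ=-0.022, ω=0.022
max |θ| = 0.086 ≤ 0.182 over all 33 states.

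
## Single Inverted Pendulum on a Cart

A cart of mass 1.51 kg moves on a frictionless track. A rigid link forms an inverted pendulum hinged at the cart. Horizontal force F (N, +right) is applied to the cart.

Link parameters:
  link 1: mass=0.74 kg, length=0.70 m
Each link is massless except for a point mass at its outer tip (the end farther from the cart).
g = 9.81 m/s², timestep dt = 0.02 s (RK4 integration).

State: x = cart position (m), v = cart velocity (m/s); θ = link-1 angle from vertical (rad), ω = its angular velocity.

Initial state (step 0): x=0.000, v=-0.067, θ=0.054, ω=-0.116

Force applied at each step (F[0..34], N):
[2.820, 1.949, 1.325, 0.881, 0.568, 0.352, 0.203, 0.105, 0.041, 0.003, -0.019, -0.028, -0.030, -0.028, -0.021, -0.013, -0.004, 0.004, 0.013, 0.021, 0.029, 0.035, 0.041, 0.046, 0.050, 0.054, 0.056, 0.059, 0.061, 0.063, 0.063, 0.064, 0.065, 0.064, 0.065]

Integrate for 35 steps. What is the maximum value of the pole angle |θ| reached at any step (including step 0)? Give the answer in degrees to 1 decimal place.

Answer: 3.1°

Derivation:
apply F[0]=+2.820 → step 1: x=-0.001, v=-0.035, θ=0.051, ω=-0.147
apply F[1]=+1.949 → step 2: x=-0.002, v=-0.014, θ=0.048, ω=-0.163
apply F[2]=+1.325 → step 3: x=-0.002, v=-0.001, θ=0.045, ω=-0.169
apply F[3]=+0.881 → step 4: x=-0.002, v=0.007, θ=0.042, ω=-0.167
apply F[4]=+0.568 → step 5: x=-0.001, v=0.011, θ=0.038, ω=-0.162
apply F[5]=+0.352 → step 6: x=-0.001, v=0.012, θ=0.035, ω=-0.153
apply F[6]=+0.203 → step 7: x=-0.001, v=0.011, θ=0.032, ω=-0.143
apply F[7]=+0.105 → step 8: x=-0.001, v=0.010, θ=0.029, ω=-0.132
apply F[8]=+0.041 → step 9: x=-0.001, v=0.007, θ=0.027, ω=-0.121
apply F[9]=+0.003 → step 10: x=-0.000, v=0.005, θ=0.025, ω=-0.110
apply F[10]=-0.019 → step 11: x=-0.000, v=0.002, θ=0.023, ω=-0.100
apply F[11]=-0.028 → step 12: x=-0.000, v=0.000, θ=0.021, ω=-0.090
apply F[12]=-0.030 → step 13: x=-0.000, v=-0.002, θ=0.019, ω=-0.082
apply F[13]=-0.028 → step 14: x=-0.000, v=-0.004, θ=0.017, ω=-0.073
apply F[14]=-0.021 → step 15: x=-0.001, v=-0.006, θ=0.016, ω=-0.066
apply F[15]=-0.013 → step 16: x=-0.001, v=-0.008, θ=0.015, ω=-0.059
apply F[16]=-0.004 → step 17: x=-0.001, v=-0.009, θ=0.014, ω=-0.053
apply F[17]=+0.004 → step 18: x=-0.001, v=-0.011, θ=0.013, ω=-0.048
apply F[18]=+0.013 → step 19: x=-0.001, v=-0.012, θ=0.012, ω=-0.043
apply F[19]=+0.021 → step 20: x=-0.002, v=-0.012, θ=0.011, ω=-0.039
apply F[20]=+0.029 → step 21: x=-0.002, v=-0.013, θ=0.010, ω=-0.035
apply F[21]=+0.035 → step 22: x=-0.002, v=-0.013, θ=0.009, ω=-0.032
apply F[22]=+0.041 → step 23: x=-0.002, v=-0.014, θ=0.009, ω=-0.029
apply F[23]=+0.046 → step 24: x=-0.003, v=-0.014, θ=0.008, ω=-0.026
apply F[24]=+0.050 → step 25: x=-0.003, v=-0.014, θ=0.008, ω=-0.024
apply F[25]=+0.054 → step 26: x=-0.003, v=-0.014, θ=0.007, ω=-0.022
apply F[26]=+0.056 → step 27: x=-0.003, v=-0.014, θ=0.007, ω=-0.020
apply F[27]=+0.059 → step 28: x=-0.004, v=-0.014, θ=0.007, ω=-0.018
apply F[28]=+0.061 → step 29: x=-0.004, v=-0.014, θ=0.006, ω=-0.016
apply F[29]=+0.063 → step 30: x=-0.004, v=-0.013, θ=0.006, ω=-0.015
apply F[30]=+0.063 → step 31: x=-0.005, v=-0.013, θ=0.006, ω=-0.014
apply F[31]=+0.064 → step 32: x=-0.005, v=-0.013, θ=0.005, ω=-0.013
apply F[32]=+0.065 → step 33: x=-0.005, v=-0.012, θ=0.005, ω=-0.012
apply F[33]=+0.064 → step 34: x=-0.005, v=-0.012, θ=0.005, ω=-0.011
apply F[34]=+0.065 → step 35: x=-0.006, v=-0.012, θ=0.005, ω=-0.010
Max |angle| over trajectory = 0.054 rad = 3.1°.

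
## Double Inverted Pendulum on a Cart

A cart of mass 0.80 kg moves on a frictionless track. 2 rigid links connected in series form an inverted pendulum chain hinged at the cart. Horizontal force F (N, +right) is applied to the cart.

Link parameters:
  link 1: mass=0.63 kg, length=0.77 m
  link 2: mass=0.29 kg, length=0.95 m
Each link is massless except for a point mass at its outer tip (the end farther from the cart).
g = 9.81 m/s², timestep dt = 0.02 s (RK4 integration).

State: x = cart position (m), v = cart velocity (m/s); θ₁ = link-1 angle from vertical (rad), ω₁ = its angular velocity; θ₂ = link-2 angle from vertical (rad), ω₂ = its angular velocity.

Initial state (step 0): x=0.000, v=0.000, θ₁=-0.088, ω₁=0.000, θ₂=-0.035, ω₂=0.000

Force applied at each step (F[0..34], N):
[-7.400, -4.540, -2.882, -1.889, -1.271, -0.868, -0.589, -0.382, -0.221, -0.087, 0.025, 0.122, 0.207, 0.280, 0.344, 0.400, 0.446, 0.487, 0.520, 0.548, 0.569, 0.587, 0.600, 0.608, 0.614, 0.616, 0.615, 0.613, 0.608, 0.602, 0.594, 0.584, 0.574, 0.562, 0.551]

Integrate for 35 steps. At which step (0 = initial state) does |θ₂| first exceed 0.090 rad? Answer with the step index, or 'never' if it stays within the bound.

apply F[0]=-7.400 → step 1: x=-0.002, v=-0.164, θ₁=-0.086, ω₁=0.183, θ₂=-0.035, ω₂=0.017
apply F[1]=-4.540 → step 2: x=-0.006, v=-0.258, θ₁=-0.082, ω₁=0.278, θ₂=-0.034, ω₂=0.032
apply F[2]=-2.882 → step 3: x=-0.012, v=-0.312, θ₁=-0.076, ω₁=0.322, θ₂=-0.034, ω₂=0.046
apply F[3]=-1.889 → step 4: x=-0.018, v=-0.343, θ₁=-0.069, ω₁=0.339, θ₂=-0.033, ω₂=0.058
apply F[4]=-1.271 → step 5: x=-0.025, v=-0.360, θ₁=-0.062, ω₁=0.341, θ₂=-0.031, ω₂=0.068
apply F[5]=-0.868 → step 6: x=-0.032, v=-0.369, θ₁=-0.055, ω₁=0.334, θ₂=-0.030, ω₂=0.076
apply F[6]=-0.589 → step 7: x=-0.040, v=-0.372, θ₁=-0.049, ω₁=0.322, θ₂=-0.028, ω₂=0.083
apply F[7]=-0.382 → step 8: x=-0.047, v=-0.371, θ₁=-0.043, ω₁=0.307, θ₂=-0.027, ω₂=0.089
apply F[8]=-0.221 → step 9: x=-0.055, v=-0.368, θ₁=-0.037, ω₁=0.291, θ₂=-0.025, ω₂=0.093
apply F[9]=-0.087 → step 10: x=-0.062, v=-0.362, θ₁=-0.031, ω₁=0.275, θ₂=-0.023, ω₂=0.096
apply F[10]=+0.025 → step 11: x=-0.069, v=-0.355, θ₁=-0.026, ω₁=0.258, θ₂=-0.021, ω₂=0.098
apply F[11]=+0.122 → step 12: x=-0.076, v=-0.347, θ₁=-0.021, ω₁=0.241, θ₂=-0.019, ω₂=0.099
apply F[12]=+0.207 → step 13: x=-0.083, v=-0.338, θ₁=-0.016, ω₁=0.224, θ₂=-0.017, ω₂=0.099
apply F[13]=+0.280 → step 14: x=-0.090, v=-0.328, θ₁=-0.012, ω₁=0.207, θ₂=-0.015, ω₂=0.098
apply F[14]=+0.344 → step 15: x=-0.096, v=-0.317, θ₁=-0.008, ω₁=0.191, θ₂=-0.013, ω₂=0.097
apply F[15]=+0.400 → step 16: x=-0.102, v=-0.306, θ₁=-0.004, ω₁=0.176, θ₂=-0.011, ω₂=0.095
apply F[16]=+0.446 → step 17: x=-0.108, v=-0.294, θ₁=-0.001, ω₁=0.161, θ₂=-0.009, ω₂=0.093
apply F[17]=+0.487 → step 18: x=-0.114, v=-0.282, θ₁=0.002, ω₁=0.147, θ₂=-0.007, ω₂=0.090
apply F[18]=+0.520 → step 19: x=-0.120, v=-0.270, θ₁=0.005, ω₁=0.133, θ₂=-0.006, ω₂=0.087
apply F[19]=+0.548 → step 20: x=-0.125, v=-0.258, θ₁=0.008, ω₁=0.120, θ₂=-0.004, ω₂=0.083
apply F[20]=+0.569 → step 21: x=-0.130, v=-0.245, θ₁=0.010, ω₁=0.108, θ₂=-0.002, ω₂=0.080
apply F[21]=+0.587 → step 22: x=-0.135, v=-0.233, θ₁=0.012, ω₁=0.097, θ₂=-0.001, ω₂=0.076
apply F[22]=+0.600 → step 23: x=-0.139, v=-0.221, θ₁=0.014, ω₁=0.086, θ₂=0.001, ω₂=0.072
apply F[23]=+0.608 → step 24: x=-0.144, v=-0.209, θ₁=0.015, ω₁=0.076, θ₂=0.002, ω₂=0.068
apply F[24]=+0.614 → step 25: x=-0.148, v=-0.198, θ₁=0.017, ω₁=0.066, θ₂=0.003, ω₂=0.064
apply F[25]=+0.616 → step 26: x=-0.151, v=-0.186, θ₁=0.018, ω₁=0.057, θ₂=0.005, ω₂=0.060
apply F[26]=+0.615 → step 27: x=-0.155, v=-0.175, θ₁=0.019, ω₁=0.049, θ₂=0.006, ω₂=0.056
apply F[27]=+0.613 → step 28: x=-0.158, v=-0.164, θ₁=0.020, ω₁=0.042, θ₂=0.007, ω₂=0.052
apply F[28]=+0.608 → step 29: x=-0.162, v=-0.154, θ₁=0.021, ω₁=0.035, θ₂=0.008, ω₂=0.048
apply F[29]=+0.602 → step 30: x=-0.165, v=-0.143, θ₁=0.021, ω₁=0.028, θ₂=0.009, ω₂=0.044
apply F[30]=+0.594 → step 31: x=-0.167, v=-0.133, θ₁=0.022, ω₁=0.022, θ₂=0.010, ω₂=0.040
apply F[31]=+0.584 → step 32: x=-0.170, v=-0.124, θ₁=0.022, ω₁=0.017, θ₂=0.010, ω₂=0.037
apply F[32]=+0.574 → step 33: x=-0.172, v=-0.115, θ₁=0.023, ω₁=0.012, θ₂=0.011, ω₂=0.033
apply F[33]=+0.562 → step 34: x=-0.175, v=-0.106, θ₁=0.023, ω₁=0.008, θ₂=0.012, ω₂=0.030
apply F[34]=+0.551 → step 35: x=-0.177, v=-0.097, θ₁=0.023, ω₁=0.003, θ₂=0.012, ω₂=0.027
max |θ₂| = 0.035 ≤ 0.090 over all 36 states.

Answer: never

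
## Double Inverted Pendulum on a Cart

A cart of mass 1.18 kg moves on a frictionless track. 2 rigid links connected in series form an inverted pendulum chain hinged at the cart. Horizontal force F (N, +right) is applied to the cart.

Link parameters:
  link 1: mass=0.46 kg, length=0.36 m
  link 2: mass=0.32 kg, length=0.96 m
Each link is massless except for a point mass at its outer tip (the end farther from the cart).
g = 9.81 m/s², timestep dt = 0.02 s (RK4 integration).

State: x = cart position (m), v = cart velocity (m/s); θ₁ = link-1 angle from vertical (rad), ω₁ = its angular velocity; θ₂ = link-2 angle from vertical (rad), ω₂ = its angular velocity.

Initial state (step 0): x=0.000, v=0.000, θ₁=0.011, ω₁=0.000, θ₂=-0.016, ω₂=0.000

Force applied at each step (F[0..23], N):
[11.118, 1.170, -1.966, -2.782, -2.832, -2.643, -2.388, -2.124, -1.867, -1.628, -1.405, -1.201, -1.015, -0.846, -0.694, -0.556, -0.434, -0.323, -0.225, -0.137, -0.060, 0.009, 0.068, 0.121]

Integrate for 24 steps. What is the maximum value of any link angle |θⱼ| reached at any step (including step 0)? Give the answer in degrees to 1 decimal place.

Answer: 2.1°

Derivation:
apply F[0]=+11.118 → step 1: x=0.002, v=0.187, θ₁=0.006, ω₁=-0.505, θ₂=-0.016, ω₂=-0.009
apply F[1]=+1.170 → step 2: x=0.006, v=0.207, θ₁=-0.005, ω₁=-0.553, θ₂=-0.016, ω₂=-0.015
apply F[2]=-1.966 → step 3: x=0.010, v=0.175, θ₁=-0.015, ω₁=-0.467, θ₂=-0.017, ω₂=-0.017
apply F[3]=-2.782 → step 4: x=0.013, v=0.130, θ₁=-0.023, ω₁=-0.354, θ₂=-0.017, ω₂=-0.016
apply F[4]=-2.832 → step 5: x=0.015, v=0.086, θ₁=-0.029, ω₁=-0.248, θ₂=-0.017, ω₂=-0.013
apply F[5]=-2.643 → step 6: x=0.016, v=0.045, θ₁=-0.033, ω₁=-0.157, θ₂=-0.017, ω₂=-0.008
apply F[6]=-2.388 → step 7: x=0.017, v=0.009, θ₁=-0.035, ω₁=-0.082, θ₂=-0.018, ω₂=-0.002
apply F[7]=-2.124 → step 8: x=0.017, v=-0.022, θ₁=-0.036, ω₁=-0.022, θ₂=-0.018, ω₂=0.004
apply F[8]=-1.867 → step 9: x=0.016, v=-0.049, θ₁=-0.036, ω₁=0.025, θ₂=-0.017, ω₂=0.011
apply F[9]=-1.628 → step 10: x=0.015, v=-0.072, θ₁=-0.036, ω₁=0.062, θ₂=-0.017, ω₂=0.017
apply F[10]=-1.405 → step 11: x=0.013, v=-0.091, θ₁=-0.034, ω₁=0.090, θ₂=-0.017, ω₂=0.023
apply F[11]=-1.201 → step 12: x=0.011, v=-0.108, θ₁=-0.032, ω₁=0.110, θ₂=-0.016, ω₂=0.029
apply F[12]=-1.015 → step 13: x=0.009, v=-0.121, θ₁=-0.030, ω₁=0.124, θ₂=-0.016, ω₂=0.034
apply F[13]=-0.846 → step 14: x=0.006, v=-0.131, θ₁=-0.027, ω₁=0.133, θ₂=-0.015, ω₂=0.039
apply F[14]=-0.694 → step 15: x=0.003, v=-0.140, θ₁=-0.024, ω₁=0.138, θ₂=-0.014, ω₂=0.043
apply F[15]=-0.556 → step 16: x=0.001, v=-0.146, θ₁=-0.022, ω₁=0.140, θ₂=-0.013, ω₂=0.046
apply F[16]=-0.434 → step 17: x=-0.002, v=-0.151, θ₁=-0.019, ω₁=0.139, θ₂=-0.012, ω₂=0.049
apply F[17]=-0.323 → step 18: x=-0.005, v=-0.154, θ₁=-0.016, ω₁=0.136, θ₂=-0.011, ω₂=0.051
apply F[18]=-0.225 → step 19: x=-0.009, v=-0.156, θ₁=-0.014, ω₁=0.132, θ₂=-0.010, ω₂=0.052
apply F[19]=-0.137 → step 20: x=-0.012, v=-0.157, θ₁=-0.011, ω₁=0.126, θ₂=-0.009, ω₂=0.053
apply F[20]=-0.060 → step 21: x=-0.015, v=-0.157, θ₁=-0.008, ω₁=0.120, θ₂=-0.008, ω₂=0.054
apply F[21]=+0.009 → step 22: x=-0.018, v=-0.155, θ₁=-0.006, ω₁=0.113, θ₂=-0.007, ω₂=0.054
apply F[22]=+0.068 → step 23: x=-0.021, v=-0.154, θ₁=-0.004, ω₁=0.105, θ₂=-0.006, ω₂=0.053
apply F[23]=+0.121 → step 24: x=-0.024, v=-0.151, θ₁=-0.002, ω₁=0.098, θ₂=-0.005, ω₂=0.052
Max |angle| over trajectory = 0.036 rad = 2.1°.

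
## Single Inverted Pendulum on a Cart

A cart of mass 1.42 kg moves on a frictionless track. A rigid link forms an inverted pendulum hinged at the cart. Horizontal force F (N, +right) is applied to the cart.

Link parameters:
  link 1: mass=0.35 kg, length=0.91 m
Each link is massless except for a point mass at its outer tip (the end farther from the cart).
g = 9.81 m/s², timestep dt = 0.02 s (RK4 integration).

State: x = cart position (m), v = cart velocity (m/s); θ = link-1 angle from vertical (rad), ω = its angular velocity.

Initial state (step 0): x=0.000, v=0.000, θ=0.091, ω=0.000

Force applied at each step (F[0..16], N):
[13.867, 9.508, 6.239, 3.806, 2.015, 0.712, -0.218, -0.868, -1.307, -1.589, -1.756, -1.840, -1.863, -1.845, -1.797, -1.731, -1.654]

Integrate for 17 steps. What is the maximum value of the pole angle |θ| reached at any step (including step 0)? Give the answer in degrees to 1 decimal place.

Answer: 5.2°

Derivation:
apply F[0]=+13.867 → step 1: x=0.002, v=0.191, θ=0.089, ω=-0.189
apply F[1]=+9.508 → step 2: x=0.007, v=0.320, θ=0.084, ω=-0.312
apply F[2]=+6.239 → step 3: x=0.014, v=0.404, θ=0.077, ω=-0.387
apply F[3]=+3.806 → step 4: x=0.023, v=0.454, θ=0.069, ω=-0.426
apply F[4]=+2.015 → step 5: x=0.032, v=0.479, θ=0.060, ω=-0.440
apply F[5]=+0.712 → step 6: x=0.042, v=0.487, θ=0.052, ω=-0.436
apply F[6]=-0.218 → step 7: x=0.052, v=0.481, θ=0.043, ω=-0.420
apply F[7]=-0.868 → step 8: x=0.061, v=0.467, θ=0.035, ω=-0.396
apply F[8]=-1.307 → step 9: x=0.070, v=0.447, θ=0.027, ω=-0.367
apply F[9]=-1.589 → step 10: x=0.079, v=0.424, θ=0.020, ω=-0.336
apply F[10]=-1.756 → step 11: x=0.087, v=0.398, θ=0.014, ω=-0.305
apply F[11]=-1.840 → step 12: x=0.095, v=0.372, θ=0.008, ω=-0.273
apply F[12]=-1.863 → step 13: x=0.102, v=0.345, θ=0.003, ω=-0.243
apply F[13]=-1.845 → step 14: x=0.109, v=0.319, θ=-0.002, ω=-0.214
apply F[14]=-1.797 → step 15: x=0.115, v=0.294, θ=-0.006, ω=-0.187
apply F[15]=-1.731 → step 16: x=0.120, v=0.270, θ=-0.009, ω=-0.163
apply F[16]=-1.654 → step 17: x=0.126, v=0.248, θ=-0.012, ω=-0.140
Max |angle| over trajectory = 0.091 rad = 5.2°.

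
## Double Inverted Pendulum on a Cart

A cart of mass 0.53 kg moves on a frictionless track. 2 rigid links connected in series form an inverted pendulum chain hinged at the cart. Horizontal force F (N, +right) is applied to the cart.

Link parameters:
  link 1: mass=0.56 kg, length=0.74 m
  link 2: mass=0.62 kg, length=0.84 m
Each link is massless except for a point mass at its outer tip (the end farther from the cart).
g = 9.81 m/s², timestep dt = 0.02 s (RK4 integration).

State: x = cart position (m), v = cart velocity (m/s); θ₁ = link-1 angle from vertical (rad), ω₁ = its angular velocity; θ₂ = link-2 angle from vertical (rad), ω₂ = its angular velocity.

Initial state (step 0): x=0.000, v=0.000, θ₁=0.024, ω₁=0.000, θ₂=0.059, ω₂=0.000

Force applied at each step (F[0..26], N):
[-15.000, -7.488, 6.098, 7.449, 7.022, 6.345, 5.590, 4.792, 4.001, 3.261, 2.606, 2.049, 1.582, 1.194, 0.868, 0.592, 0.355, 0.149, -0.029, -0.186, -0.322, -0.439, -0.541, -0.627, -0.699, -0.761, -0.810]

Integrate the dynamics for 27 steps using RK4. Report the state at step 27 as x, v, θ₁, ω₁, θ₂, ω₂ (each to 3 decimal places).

apply F[0]=-15.000 → step 1: x=-0.006, v=-0.577, θ₁=0.032, ω₁=0.777, θ₂=0.059, ω₂=0.014
apply F[1]=-7.488 → step 2: x=-0.020, v=-0.874, θ₁=0.051, ω₁=1.186, θ₂=0.060, ω₂=0.022
apply F[2]=+6.098 → step 3: x=-0.036, v=-0.671, θ₁=0.072, ω₁=0.928, θ₂=0.060, ω₂=0.021
apply F[3]=+7.449 → step 4: x=-0.047, v=-0.427, θ₁=0.088, ω₁=0.627, θ₂=0.060, ω₂=0.010
apply F[4]=+7.022 → step 5: x=-0.053, v=-0.206, θ₁=0.098, ω₁=0.365, θ₂=0.060, ω₂=-0.007
apply F[5]=+6.345 → step 6: x=-0.055, v=-0.014, θ₁=0.103, ω₁=0.147, θ₂=0.060, ω₂=-0.029
apply F[6]=+5.590 → step 7: x=-0.054, v=0.148, θ₁=0.104, ω₁=-0.029, θ₂=0.059, ω₂=-0.052
apply F[7]=+4.792 → step 8: x=-0.050, v=0.281, θ₁=0.102, ω₁=-0.167, θ₂=0.058, ω₂=-0.076
apply F[8]=+4.001 → step 9: x=-0.043, v=0.386, θ₁=0.098, ω₁=-0.269, θ₂=0.056, ω₂=-0.098
apply F[9]=+3.261 → step 10: x=-0.034, v=0.467, θ₁=0.092, ω₁=-0.340, θ₂=0.054, ω₂=-0.118
apply F[10]=+2.606 → step 11: x=-0.024, v=0.526, θ₁=0.085, ω₁=-0.386, θ₂=0.051, ω₂=-0.135
apply F[11]=+2.049 → step 12: x=-0.013, v=0.568, θ₁=0.077, ω₁=-0.413, θ₂=0.049, ω₂=-0.150
apply F[12]=+1.582 → step 13: x=-0.002, v=0.597, θ₁=0.068, ω₁=-0.424, θ₂=0.045, ω₂=-0.163
apply F[13]=+1.194 → step 14: x=0.010, v=0.614, θ₁=0.060, ω₁=-0.425, θ₂=0.042, ω₂=-0.173
apply F[14]=+0.868 → step 15: x=0.023, v=0.623, θ₁=0.051, ω₁=-0.418, θ₂=0.039, ω₂=-0.180
apply F[15]=+0.592 → step 16: x=0.035, v=0.625, θ₁=0.043, ω₁=-0.405, θ₂=0.035, ω₂=-0.185
apply F[16]=+0.355 → step 17: x=0.048, v=0.622, θ₁=0.035, ω₁=-0.388, θ₂=0.031, ω₂=-0.188
apply F[17]=+0.149 → step 18: x=0.060, v=0.614, θ₁=0.028, ω₁=-0.369, θ₂=0.027, ω₂=-0.189
apply F[18]=-0.029 → step 19: x=0.072, v=0.602, θ₁=0.020, ω₁=-0.348, θ₂=0.024, ω₂=-0.188
apply F[19]=-0.186 → step 20: x=0.084, v=0.588, θ₁=0.014, ω₁=-0.325, θ₂=0.020, ω₂=-0.186
apply F[20]=-0.322 → step 21: x=0.096, v=0.571, θ₁=0.007, ω₁=-0.302, θ₂=0.016, ω₂=-0.182
apply F[21]=-0.439 → step 22: x=0.107, v=0.553, θ₁=0.002, ω₁=-0.278, θ₂=0.013, ω₂=-0.177
apply F[22]=-0.541 → step 23: x=0.118, v=0.533, θ₁=-0.004, ω₁=-0.255, θ₂=0.009, ω₂=-0.172
apply F[23]=-0.627 → step 24: x=0.128, v=0.512, θ₁=-0.008, ω₁=-0.232, θ₂=0.006, ω₂=-0.165
apply F[24]=-0.699 → step 25: x=0.138, v=0.490, θ₁=-0.013, ω₁=-0.210, θ₂=0.003, ω₂=-0.158
apply F[25]=-0.761 → step 26: x=0.148, v=0.468, θ₁=-0.017, ω₁=-0.189, θ₂=-0.001, ω₂=-0.150
apply F[26]=-0.810 → step 27: x=0.157, v=0.445, θ₁=-0.020, ω₁=-0.168, θ₂=-0.003, ω₂=-0.142

Answer: x=0.157, v=0.445, θ₁=-0.020, ω₁=-0.168, θ₂=-0.003, ω₂=-0.142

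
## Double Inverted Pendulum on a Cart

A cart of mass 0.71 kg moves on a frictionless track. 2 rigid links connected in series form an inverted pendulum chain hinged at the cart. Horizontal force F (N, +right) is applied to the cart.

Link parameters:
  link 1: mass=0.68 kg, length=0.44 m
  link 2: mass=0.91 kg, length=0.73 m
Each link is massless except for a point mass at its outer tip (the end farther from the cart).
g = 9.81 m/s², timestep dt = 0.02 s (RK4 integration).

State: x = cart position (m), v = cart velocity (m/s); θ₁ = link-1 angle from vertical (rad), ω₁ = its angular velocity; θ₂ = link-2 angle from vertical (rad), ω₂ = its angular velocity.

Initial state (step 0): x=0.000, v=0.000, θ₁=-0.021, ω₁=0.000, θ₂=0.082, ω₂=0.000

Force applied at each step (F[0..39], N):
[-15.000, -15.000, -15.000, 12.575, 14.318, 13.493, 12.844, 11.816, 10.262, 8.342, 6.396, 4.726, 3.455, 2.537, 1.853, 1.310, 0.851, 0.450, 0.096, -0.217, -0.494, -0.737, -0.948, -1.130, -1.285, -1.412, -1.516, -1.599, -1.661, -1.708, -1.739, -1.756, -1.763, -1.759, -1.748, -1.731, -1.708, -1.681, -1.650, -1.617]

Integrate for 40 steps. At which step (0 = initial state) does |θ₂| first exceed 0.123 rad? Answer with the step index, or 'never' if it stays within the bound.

apply F[0]=-15.000 → step 1: x=-0.004, v=-0.414, θ₁=-0.012, ω₁=0.873, θ₂=0.083, ω₂=0.064
apply F[1]=-15.000 → step 2: x=-0.017, v=-0.837, θ₁=0.014, ω₁=1.787, θ₂=0.084, ω₂=0.112
apply F[2]=-15.000 → step 3: x=-0.038, v=-1.269, θ₁=0.060, ω₁=2.764, θ₂=0.087, ω₂=0.134
apply F[3]=+12.575 → step 4: x=-0.060, v=-0.948, θ₁=0.108, ω₁=2.073, θ₂=0.090, ω₂=0.136
apply F[4]=+14.318 → step 5: x=-0.075, v=-0.604, θ₁=0.142, ω₁=1.377, θ₂=0.092, ω₂=0.112
apply F[5]=+13.493 → step 6: x=-0.084, v=-0.302, θ₁=0.164, ω₁=0.810, θ₂=0.094, ω₂=0.067
apply F[6]=+12.844 → step 7: x=-0.088, v=-0.030, θ₁=0.175, ω₁=0.329, θ₂=0.095, ω₂=0.010
apply F[7]=+11.816 → step 8: x=-0.086, v=0.211, θ₁=0.178, ω₁=-0.073, θ₂=0.094, ω₂=-0.051
apply F[8]=+10.262 → step 9: x=-0.080, v=0.412, θ₁=0.173, ω₁=-0.388, θ₂=0.093, ω₂=-0.111
apply F[9]=+8.342 → step 10: x=-0.070, v=0.566, θ₁=0.163, ω₁=-0.608, θ₂=0.090, ω₂=-0.164
apply F[10]=+6.396 → step 11: x=-0.057, v=0.674, θ₁=0.150, ω₁=-0.739, θ₂=0.086, ω₂=-0.209
apply F[11]=+4.726 → step 12: x=-0.043, v=0.744, θ₁=0.134, ω₁=-0.800, θ₂=0.082, ω₂=-0.246
apply F[12]=+3.455 → step 13: x=-0.028, v=0.787, θ₁=0.118, ω₁=-0.812, θ₂=0.077, ω₂=-0.275
apply F[13]=+2.537 → step 14: x=-0.012, v=0.812, θ₁=0.102, ω₁=-0.797, θ₂=0.071, ω₂=-0.297
apply F[14]=+1.853 → step 15: x=0.004, v=0.824, θ₁=0.087, ω₁=-0.766, θ₂=0.065, ω₂=-0.314
apply F[15]=+1.310 → step 16: x=0.021, v=0.827, θ₁=0.072, ω₁=-0.728, θ₂=0.058, ω₂=-0.324
apply F[16]=+0.851 → step 17: x=0.037, v=0.823, θ₁=0.058, ω₁=-0.685, θ₂=0.052, ω₂=-0.330
apply F[17]=+0.450 → step 18: x=0.054, v=0.814, θ₁=0.045, ω₁=-0.640, θ₂=0.045, ω₂=-0.332
apply F[18]=+0.096 → step 19: x=0.070, v=0.800, θ₁=0.032, ω₁=-0.594, θ₂=0.038, ω₂=-0.330
apply F[19]=-0.217 → step 20: x=0.086, v=0.783, θ₁=0.021, ω₁=-0.547, θ₂=0.032, ω₂=-0.325
apply F[20]=-0.494 → step 21: x=0.101, v=0.762, θ₁=0.010, ω₁=-0.501, θ₂=0.026, ω₂=-0.316
apply F[21]=-0.737 → step 22: x=0.116, v=0.739, θ₁=0.001, ω₁=-0.456, θ₂=0.019, ω₂=-0.306
apply F[22]=-0.948 → step 23: x=0.131, v=0.714, θ₁=-0.008, ω₁=-0.412, θ₂=0.013, ω₂=-0.294
apply F[23]=-1.130 → step 24: x=0.145, v=0.687, θ₁=-0.016, ω₁=-0.369, θ₂=0.008, ω₂=-0.280
apply F[24]=-1.285 → step 25: x=0.158, v=0.659, θ₁=-0.023, ω₁=-0.329, θ₂=0.002, ω₂=-0.265
apply F[25]=-1.412 → step 26: x=0.171, v=0.631, θ₁=-0.029, ω₁=-0.290, θ₂=-0.003, ω₂=-0.249
apply F[26]=-1.516 → step 27: x=0.183, v=0.602, θ₁=-0.034, ω₁=-0.254, θ₂=-0.008, ω₂=-0.233
apply F[27]=-1.599 → step 28: x=0.195, v=0.573, θ₁=-0.039, ω₁=-0.220, θ₂=-0.012, ω₂=-0.216
apply F[28]=-1.661 → step 29: x=0.206, v=0.544, θ₁=-0.043, ω₁=-0.189, θ₂=-0.017, ω₂=-0.200
apply F[29]=-1.708 → step 30: x=0.217, v=0.516, θ₁=-0.046, ω₁=-0.160, θ₂=-0.020, ω₂=-0.183
apply F[30]=-1.739 → step 31: x=0.227, v=0.488, θ₁=-0.049, ω₁=-0.134, θ₂=-0.024, ω₂=-0.167
apply F[31]=-1.756 → step 32: x=0.236, v=0.461, θ₁=-0.052, ω₁=-0.109, θ₂=-0.027, ω₂=-0.151
apply F[32]=-1.763 → step 33: x=0.245, v=0.434, θ₁=-0.054, ω₁=-0.088, θ₂=-0.030, ω₂=-0.136
apply F[33]=-1.759 → step 34: x=0.254, v=0.409, θ₁=-0.055, ω₁=-0.068, θ₂=-0.032, ω₂=-0.121
apply F[34]=-1.748 → step 35: x=0.262, v=0.384, θ₁=-0.056, ω₁=-0.051, θ₂=-0.035, ω₂=-0.107
apply F[35]=-1.731 → step 36: x=0.269, v=0.360, θ₁=-0.057, ω₁=-0.035, θ₂=-0.037, ω₂=-0.094
apply F[36]=-1.708 → step 37: x=0.276, v=0.338, θ₁=-0.058, ω₁=-0.021, θ₂=-0.039, ω₂=-0.081
apply F[37]=-1.681 → step 38: x=0.283, v=0.316, θ₁=-0.058, ω₁=-0.009, θ₂=-0.040, ω₂=-0.069
apply F[38]=-1.650 → step 39: x=0.289, v=0.295, θ₁=-0.058, ω₁=0.002, θ₂=-0.041, ω₂=-0.058
apply F[39]=-1.617 → step 40: x=0.294, v=0.275, θ₁=-0.058, ω₁=0.011, θ₂=-0.042, ω₂=-0.048
max |θ₂| = 0.095 ≤ 0.123 over all 41 states.

Answer: never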